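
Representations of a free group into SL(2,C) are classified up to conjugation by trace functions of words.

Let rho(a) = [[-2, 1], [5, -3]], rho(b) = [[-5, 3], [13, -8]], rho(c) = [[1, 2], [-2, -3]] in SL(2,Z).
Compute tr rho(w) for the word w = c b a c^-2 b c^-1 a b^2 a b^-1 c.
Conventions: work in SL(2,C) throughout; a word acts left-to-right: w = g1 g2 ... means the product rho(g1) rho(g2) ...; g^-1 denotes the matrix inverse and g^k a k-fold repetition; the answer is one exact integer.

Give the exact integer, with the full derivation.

-15492046

rho(c) = [[1, 2], [-2, -3]]
... * rho(b) = [[-5, 3], [13, -8]]  ->  [[21, -13], [-29, 18]]
... * rho(a) = [[-2, 1], [5, -3]]  ->  [[-107, 60], [148, -83]]
... * rho(c^-1) = [[-3, -2], [2, 1]]  ->  [[441, 274], [-610, -379]]
... * rho(c^-1) = [[-3, -2], [2, 1]]  ->  [[-775, -608], [1072, 841]]
... * rho(b) = [[-5, 3], [13, -8]]  ->  [[-4029, 2539], [5573, -3512]]
... * rho(c^-1) = [[-3, -2], [2, 1]]  ->  [[17165, 10597], [-23743, -14658]]
... * rho(a) = [[-2, 1], [5, -3]]  ->  [[18655, -14626], [-25804, 20231]]
... * rho(b) = [[-5, 3], [13, -8]]  ->  [[-283413, 172973], [392023, -239260]]
... * rho(b) = [[-5, 3], [13, -8]]  ->  [[3665714, -2234023], [-5070495, 3090149]]
... * rho(a) = [[-2, 1], [5, -3]]  ->  [[-18501543, 10367783], [25591735, -14340942]]
... * rho(b^-1) = [[-8, -3], [-13, -5]]  ->  [[13231165, 3665714], [-18301634, -5070495]]
... * rho(c) = [[1, 2], [-2, -3]]  ->  [[5899737, 15465188], [-8160644, -21391783]]
tr = 5899737 + -21391783 = -15492046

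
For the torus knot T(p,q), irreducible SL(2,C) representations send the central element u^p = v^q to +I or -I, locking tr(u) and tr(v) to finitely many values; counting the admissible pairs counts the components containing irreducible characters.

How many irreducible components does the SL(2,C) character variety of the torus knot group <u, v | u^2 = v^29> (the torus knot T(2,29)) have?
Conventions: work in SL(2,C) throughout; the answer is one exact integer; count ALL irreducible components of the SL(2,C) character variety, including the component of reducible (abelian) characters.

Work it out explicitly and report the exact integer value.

Gamma = < u, v | u^2 = v^29 > (torus knot T(2,29)); the central element u^2 = v^29 acts as +I or -I in any irreducible SL(2,C) representation.
So on each irreducible component the traces are pinned: tr(u) = 2*cos(pi*alpha/2) with 1 <= alpha <= 1, tr(v) = 2*cos(pi*beta/29) with 1 <= beta <= 28.
u^2 = (-1)^alpha I and v^29 = (-1)^beta I must agree, so alpha and beta have equal parity.
Counting: 1 odd alphas x 14 odd betas + 0 even alphas x 14 even betas = 14 + 0 = 14.
Total: 14 irreducible-character components + 1 reducible (abelian) component = 15.

15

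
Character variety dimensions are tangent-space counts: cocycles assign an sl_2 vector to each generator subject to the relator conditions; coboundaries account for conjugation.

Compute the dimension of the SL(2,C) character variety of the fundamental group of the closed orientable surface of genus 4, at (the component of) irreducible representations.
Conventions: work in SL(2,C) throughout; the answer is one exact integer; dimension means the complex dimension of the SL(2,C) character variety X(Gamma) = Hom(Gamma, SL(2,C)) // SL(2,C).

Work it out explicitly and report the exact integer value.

18

pi_1 of the closed genus-4 surface has 8 generators bound by the single product-of-commutators relator.
Before the relator condition, cocycle space has dim 3*8 = 24.
H^2 = coker(d_2) is dual to H^0 = 0 at irreducible rho (Poincare duality), so d_2 is onto: dim Z^1 = 21.
dim B^1 = 3 (coboundaries, injective at irreducible rho).
dim H^1 = 21 - 3 = 18 = dim X.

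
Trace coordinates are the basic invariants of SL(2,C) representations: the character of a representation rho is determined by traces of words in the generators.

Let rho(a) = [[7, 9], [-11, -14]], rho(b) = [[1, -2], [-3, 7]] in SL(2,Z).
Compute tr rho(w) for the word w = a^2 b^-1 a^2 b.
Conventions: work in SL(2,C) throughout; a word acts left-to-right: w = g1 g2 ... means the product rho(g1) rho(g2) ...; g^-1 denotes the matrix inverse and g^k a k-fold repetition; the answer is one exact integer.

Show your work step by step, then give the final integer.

rho(a) = [[7, 9], [-11, -14]]
... * rho(a) = [[7, 9], [-11, -14]]  ->  [[-50, -63], [77, 97]]
... * rho(b^-1) = [[7, 2], [3, 1]]  ->  [[-539, -163], [830, 251]]
... * rho(a) = [[7, 9], [-11, -14]]  ->  [[-1980, -2569], [3049, 3956]]
... * rho(a) = [[7, 9], [-11, -14]]  ->  [[14399, 18146], [-22173, -27943]]
... * rho(b) = [[1, -2], [-3, 7]]  ->  [[-40039, 98224], [61656, -151255]]
tr = -40039 + -151255 = -191294

-191294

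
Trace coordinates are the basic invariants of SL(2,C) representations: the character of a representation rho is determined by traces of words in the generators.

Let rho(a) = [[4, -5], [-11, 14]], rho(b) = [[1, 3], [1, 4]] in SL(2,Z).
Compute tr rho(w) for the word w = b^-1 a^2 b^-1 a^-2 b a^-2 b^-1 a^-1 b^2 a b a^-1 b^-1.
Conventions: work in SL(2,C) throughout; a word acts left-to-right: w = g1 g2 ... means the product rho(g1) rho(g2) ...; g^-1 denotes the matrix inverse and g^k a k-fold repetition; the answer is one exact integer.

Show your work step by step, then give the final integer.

rho(b^-1) = [[4, -3], [-1, 1]]
... * rho(a) = [[4, -5], [-11, 14]]  ->  [[49, -62], [-15, 19]]
... * rho(a) = [[4, -5], [-11, 14]]  ->  [[878, -1113], [-269, 341]]
... * rho(b^-1) = [[4, -3], [-1, 1]]  ->  [[4625, -3747], [-1417, 1148]]
... * rho(a^-1) = [[14, 5], [11, 4]]  ->  [[23533, 8137], [-7210, -2493]]
... * rho(a^-1) = [[14, 5], [11, 4]]  ->  [[418969, 150213], [-128363, -46022]]
... * rho(b) = [[1, 3], [1, 4]]  ->  [[569182, 1857759], [-174385, -569177]]
... * rho(a^-1) = [[14, 5], [11, 4]]  ->  [[28403897, 10276946], [-8702337, -3148633]]
... * rho(a^-1) = [[14, 5], [11, 4]]  ->  [[510700964, 183127269], [-156467681, -56106217]]
... * rho(b^-1) = [[4, -3], [-1, 1]]  ->  [[1859676587, -1348975623], [-569764507, 413296826]]
... * rho(a^-1) = [[14, 5], [11, 4]]  ->  [[11196740365, 3902480443], [-3430438012, -1195635231]]
... * rho(b) = [[1, 3], [1, 4]]  ->  [[15099220808, 49200142867], [-4626073243, -15073854960]]
... * rho(b) = [[1, 3], [1, 4]]  ->  [[64299363675, 242098233892], [-19699928203, -74173639569]]
... * rho(a) = [[4, -5], [-11, 14]]  ->  [[-2405883118112, 3067878456113], [737110322447, -939931312951]]
... * rho(b) = [[1, 3], [1, 4]]  ->  [[661995338001, 5053864470116], [-202820990504, -1548394284463]]
... * rho(a^-1) = [[14, 5], [11, 4]]  ->  [[64860443903290, 23525434570469], [-19871830996149, -7207682090372]]
... * rho(b^-1) = [[4, -3], [-1, 1]]  ->  [[235916341042691, -171055897139401], [-72279641894224, 52407810898075]]
tr = 235916341042691 + 52407810898075 = 288324151940766

288324151940766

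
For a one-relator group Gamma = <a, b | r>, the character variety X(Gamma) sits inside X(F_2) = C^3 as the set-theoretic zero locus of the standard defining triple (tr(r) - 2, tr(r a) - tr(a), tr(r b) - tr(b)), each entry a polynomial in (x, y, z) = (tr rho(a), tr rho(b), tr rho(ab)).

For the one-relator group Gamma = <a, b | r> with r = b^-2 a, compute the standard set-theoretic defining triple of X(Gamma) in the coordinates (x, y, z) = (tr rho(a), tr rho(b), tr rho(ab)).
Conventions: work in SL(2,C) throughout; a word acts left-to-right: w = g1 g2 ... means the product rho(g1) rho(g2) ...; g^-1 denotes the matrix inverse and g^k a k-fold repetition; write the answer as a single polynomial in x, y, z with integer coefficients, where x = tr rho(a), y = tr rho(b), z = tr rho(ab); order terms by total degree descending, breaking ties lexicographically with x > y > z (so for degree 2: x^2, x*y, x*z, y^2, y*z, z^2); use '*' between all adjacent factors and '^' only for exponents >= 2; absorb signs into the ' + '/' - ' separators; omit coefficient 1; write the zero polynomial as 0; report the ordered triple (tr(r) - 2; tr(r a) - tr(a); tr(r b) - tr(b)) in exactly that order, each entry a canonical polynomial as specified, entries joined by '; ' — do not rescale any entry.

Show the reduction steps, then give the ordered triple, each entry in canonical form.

trace(a b^-1) = trace(a) trace(b) - trace(a b)   [inverse elimination on b] = x*y - z
next, trace(b^-2 a) = trace(a b^-1) trace(b) - trace(a)   [inverse elimination on b] = x*y^2 - y*z - x
next, trace(a^2) = trace(a) trace(a) - trace(1)  (reduce the a square) = x^2 - 2
next, trace(a^2 b) = trace(a) trace(b a) - trace(b)  (reduce the a square) = x*z - y
trace(b^-1 a^2) = trace(a^2) trace(b) - trace(a^2 b)  (eliminate b^-1) = x^2*y - x*z - y
trace(b^-2 a^2) = trace(b^-1 a^2) trace(b) - trace(b^-1 a^2 b)  (eliminate b^-1) = x^2*y^2 - x*y*z - x^2 - y^2 + 2
assemble the triple (trace(r) - 2; trace(r a) - x; trace(r b) - y)

x*y^2 - y*z - x - 2; x^2*y^2 - x*y*z - x^2 - y^2 - x + 2; x*y - y - z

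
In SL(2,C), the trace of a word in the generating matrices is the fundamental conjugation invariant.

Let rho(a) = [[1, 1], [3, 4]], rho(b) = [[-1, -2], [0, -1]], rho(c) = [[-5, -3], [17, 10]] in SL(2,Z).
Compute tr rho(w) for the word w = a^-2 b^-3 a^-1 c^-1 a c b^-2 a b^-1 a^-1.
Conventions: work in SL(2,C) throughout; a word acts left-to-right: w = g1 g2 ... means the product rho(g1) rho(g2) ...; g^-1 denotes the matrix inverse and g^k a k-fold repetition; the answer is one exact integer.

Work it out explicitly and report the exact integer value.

rho(a^-1) = [[4, -1], [-3, 1]]
... * rho(a^-1) = [[4, -1], [-3, 1]]  ->  [[19, -5], [-15, 4]]
... * rho(b^-1) = [[-1, 2], [0, -1]]  ->  [[-19, 43], [15, -34]]
... * rho(b^-1) = [[-1, 2], [0, -1]]  ->  [[19, -81], [-15, 64]]
... * rho(b^-1) = [[-1, 2], [0, -1]]  ->  [[-19, 119], [15, -94]]
... * rho(a^-1) = [[4, -1], [-3, 1]]  ->  [[-433, 138], [342, -109]]
... * rho(c^-1) = [[10, 3], [-17, -5]]  ->  [[-6676, -1989], [5273, 1571]]
... * rho(a) = [[1, 1], [3, 4]]  ->  [[-12643, -14632], [9986, 11557]]
... * rho(c) = [[-5, -3], [17, 10]]  ->  [[-185529, -108391], [146539, 85612]]
... * rho(b^-1) = [[-1, 2], [0, -1]]  ->  [[185529, -262667], [-146539, 207466]]
... * rho(b^-1) = [[-1, 2], [0, -1]]  ->  [[-185529, 633725], [146539, -500544]]
... * rho(a) = [[1, 1], [3, 4]]  ->  [[1715646, 2349371], [-1355093, -1855637]]
... * rho(b^-1) = [[-1, 2], [0, -1]]  ->  [[-1715646, 1081921], [1355093, -854549]]
... * rho(a^-1) = [[4, -1], [-3, 1]]  ->  [[-10108347, 2797567], [7984019, -2209642]]
tr = -10108347 + -2209642 = -12317989

-12317989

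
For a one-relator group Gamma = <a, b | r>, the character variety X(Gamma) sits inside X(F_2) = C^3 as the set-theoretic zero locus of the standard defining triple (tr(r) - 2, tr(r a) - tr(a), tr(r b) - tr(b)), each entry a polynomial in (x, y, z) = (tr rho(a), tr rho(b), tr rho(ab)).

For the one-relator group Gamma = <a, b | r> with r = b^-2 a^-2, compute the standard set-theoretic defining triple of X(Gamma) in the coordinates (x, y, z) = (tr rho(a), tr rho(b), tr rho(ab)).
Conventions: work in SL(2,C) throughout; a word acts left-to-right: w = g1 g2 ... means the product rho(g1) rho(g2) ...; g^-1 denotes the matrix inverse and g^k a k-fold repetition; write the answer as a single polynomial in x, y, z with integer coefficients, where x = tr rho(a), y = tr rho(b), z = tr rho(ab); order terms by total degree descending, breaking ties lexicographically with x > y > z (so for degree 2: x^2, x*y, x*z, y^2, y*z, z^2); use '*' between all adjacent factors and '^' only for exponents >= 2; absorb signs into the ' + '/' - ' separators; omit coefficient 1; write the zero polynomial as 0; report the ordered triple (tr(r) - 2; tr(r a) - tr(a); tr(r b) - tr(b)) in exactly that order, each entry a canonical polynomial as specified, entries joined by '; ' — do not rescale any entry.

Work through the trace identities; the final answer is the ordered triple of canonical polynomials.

tr(b^-1) = tr(b) = y
tr(b^-1 a) = tr(a)*tr(b) - tr(a b)  (eliminate b^-1) = x*y - z
tr(b^-1 a^-1) = tr(b^-1)*tr(a) - tr(b^-1 a)  (eliminate a^-1) = z
tr(b^-1 a^-2) = tr(b^-1 a^-1)*tr(a) - tr(b^-1)  (eliminate a^-1) = x*z - y
tr(a^-2) = tr(a^-1)*tr(a) - tr(1)  (eliminate a^-1) = x^2 - 2
tr(b^-2 a^-2) = tr(b^-1 a^-2)*tr(b) - tr(b^-1 a^-2 b)  (eliminate b^-1) = x*y*z - x^2 - y^2 + 2
tr(b^-2 a^-1) = tr(b^-1 a^-1)*tr(b) - tr(b^-1 a^-1 b)   [inverse elimination on b] = y*z - x
assemble the triple (tr(r) - 2; tr(r a) - x; tr(r b) - y)

x*y*z - x^2 - y^2; y*z - 2*x; x*z - 2*y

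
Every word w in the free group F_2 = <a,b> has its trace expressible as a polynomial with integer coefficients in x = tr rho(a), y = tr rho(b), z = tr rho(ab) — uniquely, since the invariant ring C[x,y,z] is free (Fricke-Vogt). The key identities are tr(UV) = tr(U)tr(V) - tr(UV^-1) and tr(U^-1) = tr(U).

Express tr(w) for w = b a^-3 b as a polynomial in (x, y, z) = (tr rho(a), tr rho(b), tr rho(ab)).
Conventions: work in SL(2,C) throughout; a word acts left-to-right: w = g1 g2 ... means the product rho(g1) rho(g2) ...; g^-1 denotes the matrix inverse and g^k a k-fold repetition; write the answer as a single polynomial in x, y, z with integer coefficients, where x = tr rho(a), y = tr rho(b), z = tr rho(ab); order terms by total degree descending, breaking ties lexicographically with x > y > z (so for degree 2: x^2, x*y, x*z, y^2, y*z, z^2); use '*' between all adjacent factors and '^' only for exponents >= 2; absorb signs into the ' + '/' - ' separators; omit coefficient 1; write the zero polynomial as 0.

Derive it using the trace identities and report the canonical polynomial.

next, trace(b^2) = trace(b) trace(b) - trace(1)   [square of b] = y^2 - 2
next, trace(b^2 a) = trace(b) trace(a b) - trace(a)   [square of b] = y*z - x
trace(a^-1 b^2) = trace(b^2) trace(a) - trace(b^2 a)   [inverse elimination on a] = x*y^2 - y*z - x
and trace(b^2 a^-2) = trace(a^-1 b^2) trace(a) - trace(a^-1 b^2 a)   [inverse elimination on a] = x^2*y^2 - x*y*z - x^2 - y^2 + 2
trace(b a^-3 b) = trace(b^2 a^-2) trace(a) - trace(b^2 a^-1)   [inverse elimination on a] = x^3*y^2 - x^2*y*z - x^3 - 2*x*y^2 + y*z + 3*x

x^3*y^2 - x^2*y*z - x^3 - 2*x*y^2 + y*z + 3*x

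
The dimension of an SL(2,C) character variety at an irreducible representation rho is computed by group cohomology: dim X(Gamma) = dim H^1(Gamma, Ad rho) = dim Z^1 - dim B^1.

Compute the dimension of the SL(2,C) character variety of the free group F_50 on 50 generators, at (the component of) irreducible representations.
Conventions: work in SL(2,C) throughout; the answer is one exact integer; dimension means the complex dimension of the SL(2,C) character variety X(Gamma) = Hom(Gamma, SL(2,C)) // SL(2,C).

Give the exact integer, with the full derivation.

Here Gamma is free of rank 50 — no relator constrains a cocycle.
A cocycle picks one sl_2 vector per generator freely, giving dim Z^1 = 3*50 = 150.
At an irreducible rho the centralizer of the image in sl_2 is 0, so the coboundary map sl_2 -> Z^1 is injective: dim B^1 = 3.
dim H^1 = 150 - 3 = 147, which is dim X.

147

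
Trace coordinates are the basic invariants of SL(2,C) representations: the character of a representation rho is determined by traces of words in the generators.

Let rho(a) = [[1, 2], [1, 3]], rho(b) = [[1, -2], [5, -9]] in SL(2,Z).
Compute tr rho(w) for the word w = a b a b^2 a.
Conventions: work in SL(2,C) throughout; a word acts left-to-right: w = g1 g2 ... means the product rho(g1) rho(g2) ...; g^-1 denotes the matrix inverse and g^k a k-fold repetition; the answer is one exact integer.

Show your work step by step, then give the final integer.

-8946

rho(a) = [[1, 2], [1, 3]]
... * rho(b) = [[1, -2], [5, -9]]  ->  [[11, -20], [16, -29]]
... * rho(a) = [[1, 2], [1, 3]]  ->  [[-9, -38], [-13, -55]]
... * rho(b) = [[1, -2], [5, -9]]  ->  [[-199, 360], [-288, 521]]
... * rho(b) = [[1, -2], [5, -9]]  ->  [[1601, -2842], [2317, -4113]]
... * rho(a) = [[1, 2], [1, 3]]  ->  [[-1241, -5324], [-1796, -7705]]
tr = -1241 + -7705 = -8946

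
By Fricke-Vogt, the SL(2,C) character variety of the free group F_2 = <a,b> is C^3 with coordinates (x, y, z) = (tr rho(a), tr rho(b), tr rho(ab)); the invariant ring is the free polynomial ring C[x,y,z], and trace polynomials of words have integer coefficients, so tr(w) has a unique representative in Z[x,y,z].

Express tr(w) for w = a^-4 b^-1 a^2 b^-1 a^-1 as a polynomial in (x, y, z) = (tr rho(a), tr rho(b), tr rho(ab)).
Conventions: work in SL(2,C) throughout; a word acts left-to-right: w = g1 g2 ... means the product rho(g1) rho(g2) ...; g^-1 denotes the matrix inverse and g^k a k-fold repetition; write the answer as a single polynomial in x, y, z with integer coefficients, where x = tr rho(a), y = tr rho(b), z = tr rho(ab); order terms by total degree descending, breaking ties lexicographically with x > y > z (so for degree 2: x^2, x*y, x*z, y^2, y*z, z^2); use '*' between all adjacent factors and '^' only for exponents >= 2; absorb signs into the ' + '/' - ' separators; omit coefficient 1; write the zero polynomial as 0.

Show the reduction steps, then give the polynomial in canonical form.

reduce: trace(a^-1) = trace(a) = x
trace(a^-2) = trace(a^-1) trace(a) - trace(1) = x^2 - 2
trace(a^-1 b) = trace(b) trace(a) - trace(b a) = x*y - z
so trace(a^-2 b) = trace(a^-1 b) trace(a) - trace(a^-1 b a) = x^2*y - x*z - y
trace(a^-2 b^-1) = trace(a^-2) trace(b) - trace(a^-2 b) = x*z - y
trace(b^-1 a^-3) = trace(a^-2 b^-1) trace(a) - trace(a^-2 b^-1 a) = x^2*z - x*y - z
so trace(b a^2 b) = trace(b) trace(a^2 b) - trace(a^2) = x*y*z - x^2 - y^2 + 2
reduce: trace(b a b a) = trace(b a) trace(b a) - trace(1) = z^2 - 2
trace(b a b) = trace(b) trace(a b) - trace(a) = y*z - x
trace(b a^2 b a) = trace(a) trace(b a b a) - trace(b a b) = x*z^2 - y*z - x
trace(a^-1 b a^2 b) = trace(b a^2 b) trace(a) - trace(b a^2 b a) = x^2*y*z - x^3 - x*y^2 - x*z^2 + y*z + 3*x
so trace(a^-1 b a^2 b^-1) = trace(a^-1 b a^2) trace(b) - trace(a^-1 b a^2 b) = -x^2*y*z + x^3 + x*y^2 + x*z^2 - 3*x
so trace(a^-1 b a^2 b^-1 a^-1) = trace(a^-1 b a^2 b^-1) trace(a) - trace(a^-1 b a^2 b^-1 a) = -x^3*y*z + x^4 + x^2*y^2 + x^2*z^2 - 4*x^2 + 2
trace(a^-1 b a^2 b^-1 a^-2) = trace(a^-1 b a^2 b^-1 a^-1) trace(a) - trace(a^-1 b a^2 b^-1) = -x^4*y*z + x^5 + x^3*y^2 + x^3*z^2 + x^2*y*z - 5*x^3 - x*y^2 - x*z^2 + 5*x
trace(a^-1 b a^2 b^-1 a^-3) = trace(a^-1 b a^2 b^-1 a^-2) trace(a) - trace(a^-1 b a^2 b^-1 a^-1) = -x^5*y*z + x^6 + x^4*y^2 + x^4*z^2 + 2*x^3*y*z - 6*x^4 - 2*x^2*y^2 - 2*x^2*z^2 + 9*x^2 - 2
trace(a^2 b^-1 a^-5 b) = trace(a^-1 b a^2 b^-1 a^-3) trace(a) - trace(a^-1 b a^2 b^-1 a^-2) = -x^6*y*z + x^7 + x^5*y^2 + x^5*z^2 + 3*x^4*y*z - 7*x^5 - 3*x^3*y^2 - 3*x^3*z^2 - x^2*y*z + 14*x^3 + x*y^2 + x*z^2 - 7*x
so trace(a^-4 b^-1 a^2 b^-1 a^-1) = trace(a^2 b^-1 a^-5) trace(b) - trace(a^2 b^-1 a^-5 b) = x^6*y*z - x^7 - x^5*y^2 - x^5*z^2 - 3*x^4*y*z + 7*x^5 + 3*x^3*y^2 + 3*x^3*z^2 + 2*x^2*y*z - 14*x^3 - 2*x*y^2 - x*z^2 - y*z + 7*x

x^6*y*z - x^7 - x^5*y^2 - x^5*z^2 - 3*x^4*y*z + 7*x^5 + 3*x^3*y^2 + 3*x^3*z^2 + 2*x^2*y*z - 14*x^3 - 2*x*y^2 - x*z^2 - y*z + 7*x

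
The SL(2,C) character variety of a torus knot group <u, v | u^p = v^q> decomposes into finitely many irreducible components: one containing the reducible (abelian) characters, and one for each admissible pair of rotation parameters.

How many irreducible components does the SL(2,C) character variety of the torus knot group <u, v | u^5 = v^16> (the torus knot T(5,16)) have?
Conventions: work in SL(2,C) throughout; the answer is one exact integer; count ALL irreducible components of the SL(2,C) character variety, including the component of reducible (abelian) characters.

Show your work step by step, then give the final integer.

31

For T(5,16): irreducibility forces the central element u^5 = v^16 to one of +I, -I.
So on each irreducible component the traces are pinned: tr(u) = 2*cos(pi*alpha/5) with 1 <= alpha <= 4, tr(v) = 2*cos(pi*beta/16) with 1 <= beta <= 15.
The two central values (-1)^alpha I and (-1)^beta I must be the same matrix, so alpha and beta share a parity.
Enumerate parity-matched pairs: 2*8 odd-odd plus 2*7 even-even gives 30.
components with irreducible characters: 30; plus the single component of reducible (abelian) characters: total 31.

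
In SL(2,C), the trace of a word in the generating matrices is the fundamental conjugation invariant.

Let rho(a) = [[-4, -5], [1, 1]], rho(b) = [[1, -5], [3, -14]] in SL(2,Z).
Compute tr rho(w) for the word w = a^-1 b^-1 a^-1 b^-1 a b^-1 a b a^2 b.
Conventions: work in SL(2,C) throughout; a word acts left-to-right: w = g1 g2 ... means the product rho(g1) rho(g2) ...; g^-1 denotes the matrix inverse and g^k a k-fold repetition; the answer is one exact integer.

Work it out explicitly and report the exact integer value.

-1151572718

rho(a^-1) = [[1, 5], [-1, -4]]
... * rho(b^-1) = [[-14, 5], [-3, 1]]  ->  [[-29, 10], [26, -9]]
... * rho(a^-1) = [[1, 5], [-1, -4]]  ->  [[-39, -185], [35, 166]]
... * rho(b^-1) = [[-14, 5], [-3, 1]]  ->  [[1101, -380], [-988, 341]]
... * rho(a) = [[-4, -5], [1, 1]]  ->  [[-4784, -5885], [4293, 5281]]
... * rho(b^-1) = [[-14, 5], [-3, 1]]  ->  [[84631, -29805], [-75945, 26746]]
... * rho(a) = [[-4, -5], [1, 1]]  ->  [[-368329, -452960], [330526, 406471]]
... * rho(b) = [[1, -5], [3, -14]]  ->  [[-1727209, 8183085], [1549939, -7343224]]
... * rho(a) = [[-4, -5], [1, 1]]  ->  [[15091921, 16819130], [-13542980, -15092919]]
... * rho(a) = [[-4, -5], [1, 1]]  ->  [[-43548554, -58640475], [39079001, 52621981]]
... * rho(b) = [[1, -5], [3, -14]]  ->  [[-219469979, 1038709420], [196944944, -932102739]]
tr = -219469979 + -932102739 = -1151572718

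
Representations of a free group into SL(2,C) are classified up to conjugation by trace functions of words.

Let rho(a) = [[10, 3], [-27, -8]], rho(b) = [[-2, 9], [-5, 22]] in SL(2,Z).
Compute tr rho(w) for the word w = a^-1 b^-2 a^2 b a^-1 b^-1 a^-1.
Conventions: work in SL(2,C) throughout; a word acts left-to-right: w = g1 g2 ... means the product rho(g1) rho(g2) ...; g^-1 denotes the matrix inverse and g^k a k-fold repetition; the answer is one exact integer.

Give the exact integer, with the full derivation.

rho(a^-1) = [[-8, -3], [27, 10]]
... * rho(b^-1) = [[22, -9], [5, -2]]  ->  [[-191, 78], [644, -263]]
... * rho(b^-1) = [[22, -9], [5, -2]]  ->  [[-3812, 1563], [12853, -5270]]
... * rho(a) = [[10, 3], [-27, -8]]  ->  [[-80321, -23940], [270820, 80719]]
... * rho(a) = [[10, 3], [-27, -8]]  ->  [[-156830, -49443], [528787, 166708]]
... * rho(b) = [[-2, 9], [-5, 22]]  ->  [[560875, -2499216], [-1891114, 8426659]]
... * rho(a^-1) = [[-8, -3], [27, 10]]  ->  [[-71965832, -26674785], [242648705, 89939932]]
... * rho(b^-1) = [[22, -9], [5, -2]]  ->  [[-1716622229, 701042058], [5787971170, -2363718209]]
... * rho(a^-1) = [[-8, -3], [27, 10]]  ->  [[32661113398, 12160287267], [-110124161003, -41001095600]]
tr = 32661113398 + -41001095600 = -8339982202

-8339982202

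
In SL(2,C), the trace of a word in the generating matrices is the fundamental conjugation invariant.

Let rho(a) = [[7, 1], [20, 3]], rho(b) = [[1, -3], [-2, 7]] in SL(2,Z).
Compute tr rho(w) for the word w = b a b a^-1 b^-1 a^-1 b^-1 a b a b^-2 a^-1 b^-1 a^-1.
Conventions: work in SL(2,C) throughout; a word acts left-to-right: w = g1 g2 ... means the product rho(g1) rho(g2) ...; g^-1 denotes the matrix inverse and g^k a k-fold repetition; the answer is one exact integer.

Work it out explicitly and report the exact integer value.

-5126133157530

rho(b) = [[1, -3], [-2, 7]]
... * rho(a) = [[7, 1], [20, 3]]  ->  [[-53, -8], [126, 19]]
... * rho(b) = [[1, -3], [-2, 7]]  ->  [[-37, 103], [88, -245]]
... * rho(a^-1) = [[3, -1], [-20, 7]]  ->  [[-2171, 758], [5164, -1803]]
... * rho(b^-1) = [[7, 3], [2, 1]]  ->  [[-13681, -5755], [32542, 13689]]
... * rho(a^-1) = [[3, -1], [-20, 7]]  ->  [[74057, -26604], [-176154, 63281]]
... * rho(b^-1) = [[7, 3], [2, 1]]  ->  [[465191, 195567], [-1106516, -465181]]
... * rho(a) = [[7, 1], [20, 3]]  ->  [[7167677, 1051892], [-17049232, -2502059]]
... * rho(b) = [[1, -3], [-2, 7]]  ->  [[5063893, -14139787], [-12045114, 33633283]]
... * rho(a) = [[7, 1], [20, 3]]  ->  [[-247348489, -37355468], [588349862, 88854735]]
... * rho(b^-1) = [[7, 3], [2, 1]]  ->  [[-1806150359, -779400935], [4296158504, 1853904321]]
... * rho(b^-1) = [[7, 3], [2, 1]]  ->  [[-14201854383, -6197852012], [33780918170, 14742379833]]
... * rho(a^-1) = [[3, -1], [-20, 7]]  ->  [[81351477091, -29183109701], [-193504842150, 69415740661]]
... * rho(b^-1) = [[7, 3], [2, 1]]  ->  [[511094120235, 214871321572], [-1215702413728, -511098785789]]
... * rho(a^-1) = [[3, -1], [-20, 7]]  ->  [[-2764144070735, 993005130769], [6574868474596, -2361989086795]]
tr = -2764144070735 + -2361989086795 = -5126133157530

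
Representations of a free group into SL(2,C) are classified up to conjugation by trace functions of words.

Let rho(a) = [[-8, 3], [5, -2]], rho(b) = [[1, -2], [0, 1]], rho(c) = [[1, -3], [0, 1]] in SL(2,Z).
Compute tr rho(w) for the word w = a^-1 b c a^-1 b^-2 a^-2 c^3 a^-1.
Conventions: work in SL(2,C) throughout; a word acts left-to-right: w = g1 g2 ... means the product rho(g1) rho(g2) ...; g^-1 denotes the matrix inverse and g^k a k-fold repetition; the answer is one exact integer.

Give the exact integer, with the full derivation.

-1592750

rho(a^-1) = [[-2, -3], [-5, -8]]
... * rho(b) = [[1, -2], [0, 1]]  ->  [[-2, 1], [-5, 2]]
... * rho(c) = [[1, -3], [0, 1]]  ->  [[-2, 7], [-5, 17]]
... * rho(a^-1) = [[-2, -3], [-5, -8]]  ->  [[-31, -50], [-75, -121]]
... * rho(b^-1) = [[1, 2], [0, 1]]  ->  [[-31, -112], [-75, -271]]
... * rho(b^-1) = [[1, 2], [0, 1]]  ->  [[-31, -174], [-75, -421]]
... * rho(a^-1) = [[-2, -3], [-5, -8]]  ->  [[932, 1485], [2255, 3593]]
... * rho(a^-1) = [[-2, -3], [-5, -8]]  ->  [[-9289, -14676], [-22475, -35509]]
... * rho(c) = [[1, -3], [0, 1]]  ->  [[-9289, 13191], [-22475, 31916]]
... * rho(c) = [[1, -3], [0, 1]]  ->  [[-9289, 41058], [-22475, 99341]]
... * rho(c) = [[1, -3], [0, 1]]  ->  [[-9289, 68925], [-22475, 166766]]
... * rho(a^-1) = [[-2, -3], [-5, -8]]  ->  [[-326047, -523533], [-788880, -1266703]]
tr = -326047 + -1266703 = -1592750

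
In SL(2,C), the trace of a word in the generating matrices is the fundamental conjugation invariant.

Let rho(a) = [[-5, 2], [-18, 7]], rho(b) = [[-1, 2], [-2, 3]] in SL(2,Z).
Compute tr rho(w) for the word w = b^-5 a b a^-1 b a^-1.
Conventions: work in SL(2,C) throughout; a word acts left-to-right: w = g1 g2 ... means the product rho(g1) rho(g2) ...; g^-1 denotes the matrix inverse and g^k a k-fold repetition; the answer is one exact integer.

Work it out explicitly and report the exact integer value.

rho(b^-1) = [[3, -2], [2, -1]]
... * rho(b^-1) = [[3, -2], [2, -1]]  ->  [[5, -4], [4, -3]]
... * rho(b^-1) = [[3, -2], [2, -1]]  ->  [[7, -6], [6, -5]]
... * rho(b^-1) = [[3, -2], [2, -1]]  ->  [[9, -8], [8, -7]]
... * rho(b^-1) = [[3, -2], [2, -1]]  ->  [[11, -10], [10, -9]]
... * rho(a) = [[-5, 2], [-18, 7]]  ->  [[125, -48], [112, -43]]
... * rho(b) = [[-1, 2], [-2, 3]]  ->  [[-29, 106], [-26, 95]]
... * rho(a^-1) = [[7, -2], [18, -5]]  ->  [[1705, -472], [1528, -423]]
... * rho(b) = [[-1, 2], [-2, 3]]  ->  [[-761, 1994], [-682, 1787]]
... * rho(a^-1) = [[7, -2], [18, -5]]  ->  [[30565, -8448], [27392, -7571]]
tr = 30565 + -7571 = 22994

22994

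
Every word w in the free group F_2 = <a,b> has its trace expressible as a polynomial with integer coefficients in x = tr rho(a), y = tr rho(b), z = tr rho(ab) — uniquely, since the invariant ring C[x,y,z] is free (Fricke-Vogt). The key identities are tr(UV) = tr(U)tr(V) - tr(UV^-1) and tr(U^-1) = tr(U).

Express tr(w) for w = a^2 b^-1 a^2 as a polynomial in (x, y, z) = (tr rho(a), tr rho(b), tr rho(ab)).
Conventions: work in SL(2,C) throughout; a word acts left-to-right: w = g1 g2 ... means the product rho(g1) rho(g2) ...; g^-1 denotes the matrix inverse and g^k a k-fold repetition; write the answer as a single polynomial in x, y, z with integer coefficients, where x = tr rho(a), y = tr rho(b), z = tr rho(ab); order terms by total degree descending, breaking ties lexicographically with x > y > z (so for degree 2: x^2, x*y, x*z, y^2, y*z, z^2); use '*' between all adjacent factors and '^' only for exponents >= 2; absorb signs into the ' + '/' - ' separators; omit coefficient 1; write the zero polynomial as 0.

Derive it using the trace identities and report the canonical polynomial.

tr(a^2) = tr(a) * tr(a) - tr(1) = x^2 - 2
tr(a^3) = tr(a) * tr(a^2) - tr(a) = x^3 - 3*x
tr(a^4) = tr(a) * tr(a^3) - tr(a^2) = x^4 - 4*x^2 + 2
tr(a b a) = tr(a) * tr(b a) - tr(b) = x*z - y
tr(b a^3) = tr(a) * tr(a b a) - tr(a b) = x^2*z - x*y - z
tr(a^4 b) = tr(a) * tr(b a^3) - tr(b a^2) = x^3*z - x^2*y - 2*x*z + y
tr(a^2 b^-1 a^2) = tr(a^4) * tr(b) - tr(a^4 b) = x^4*y - x^3*z - 3*x^2*y + 2*x*z + y

x^4*y - x^3*z - 3*x^2*y + 2*x*z + y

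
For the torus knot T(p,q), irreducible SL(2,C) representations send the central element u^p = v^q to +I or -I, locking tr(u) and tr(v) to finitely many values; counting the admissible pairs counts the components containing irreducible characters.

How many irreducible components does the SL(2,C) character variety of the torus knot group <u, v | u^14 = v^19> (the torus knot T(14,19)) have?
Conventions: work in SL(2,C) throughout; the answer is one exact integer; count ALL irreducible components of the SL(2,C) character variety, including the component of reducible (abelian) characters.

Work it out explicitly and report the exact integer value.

118

In the torus knot group T(14,19), u^14 = v^19 is central, so an irreducible representation sends it to +I or -I (Schur).
On an irreducible component, tr(u) is locked at 2*cos(pi*alpha/14) for some alpha in 1..13, and tr(v) at 2*cos(pi*beta/19) for some beta in 1..18.
Consistency of u^14 = (-1)^alpha I with v^19 = (-1)^beta I forces alpha = beta (mod 2).
Counting: 7 odd alphas x 9 odd betas + 6 even alphas x 9 even betas = 63 + 54 = 117.
Total: 117 irreducible-character components + 1 reducible (abelian) component = 118.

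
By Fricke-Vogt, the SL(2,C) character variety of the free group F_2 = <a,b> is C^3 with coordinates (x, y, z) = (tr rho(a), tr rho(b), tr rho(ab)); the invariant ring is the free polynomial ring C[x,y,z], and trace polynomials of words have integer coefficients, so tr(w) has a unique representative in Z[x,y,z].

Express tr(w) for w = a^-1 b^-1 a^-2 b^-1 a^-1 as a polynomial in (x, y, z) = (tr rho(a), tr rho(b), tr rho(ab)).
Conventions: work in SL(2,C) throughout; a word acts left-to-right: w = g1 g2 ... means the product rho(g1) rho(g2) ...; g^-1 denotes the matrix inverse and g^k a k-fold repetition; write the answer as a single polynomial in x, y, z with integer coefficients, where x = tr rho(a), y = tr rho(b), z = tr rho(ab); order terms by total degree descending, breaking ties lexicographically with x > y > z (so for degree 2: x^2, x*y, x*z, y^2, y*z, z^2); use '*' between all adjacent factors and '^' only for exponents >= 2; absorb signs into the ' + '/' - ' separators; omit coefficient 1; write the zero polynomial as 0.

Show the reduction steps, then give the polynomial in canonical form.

x^2*z^2 - 2*x*y*z + y^2 - 2

trace(b^-1) = trace(b) = y
trace(b^-1 a) = trace(a)*trace(b) - trace(a b) = x*y - z
trace(a^-1 b^-1) = trace(b^-1)*trace(a) - trace(b^-1 a) = z
trace(a^-1 b^-1 a^-1) = trace(a^-1 b^-1)*trace(a) - trace(a^-1 b^-1 a) = x*z - y
trace(b a b) = trace(b)*trace(a b) - trace(a) = y*z - x
trace(b a b a) = trace(a b)*trace(a b) - trace(1)   [split at repeated a] = z^2 - 2
trace(a^-1 b a b) = trace(b a b)*trace(a) - trace(b a b a) = x*y*z - x^2 - z^2 + 2
trace(b^-1 a^-1 b a) = trace(a^-1 b a)*trace(b) - trace(a^-1 b a b) = -x*y*z + x^2 + y^2 + z^2 - 2
trace(a^-1 b^-1 a^-1 b) = trace(b^-1 a^-1 b)*trace(a) - trace(b^-1 a^-1 b a) = x*y*z - y^2 - z^2 + 2
trace(a^-1 b^-1 a^-1 b^-1) = trace(a^-1 b^-1 a^-1)*trace(b) - trace(a^-1 b^-1 a^-1 b) = z^2 - 2
trace(b^-1 a^-2 b^-1 a^-1) = trace(a^-1 b^-1 a^-1 b^-1)*trace(a) - trace(a^-1 b^-1 a^-1 b^-1 a) = x*z^2 - y*z - x
trace(a^-2) = trace(a^-1)*trace(a) - trace(1) = x^2 - 2
trace(b^-1 a^-2 b^-1) = trace(b^-1 a^-2)*trace(b) - trace(b^-1 a^-2 b) = x*y*z - x^2 - y^2 + 2
trace(a^-1 b^-1 a^-2 b^-1 a^-1) = trace(b^-1 a^-2 b^-1 a^-1)*trace(a) - trace(b^-1 a^-2 b^-1) = x^2*z^2 - 2*x*y*z + y^2 - 2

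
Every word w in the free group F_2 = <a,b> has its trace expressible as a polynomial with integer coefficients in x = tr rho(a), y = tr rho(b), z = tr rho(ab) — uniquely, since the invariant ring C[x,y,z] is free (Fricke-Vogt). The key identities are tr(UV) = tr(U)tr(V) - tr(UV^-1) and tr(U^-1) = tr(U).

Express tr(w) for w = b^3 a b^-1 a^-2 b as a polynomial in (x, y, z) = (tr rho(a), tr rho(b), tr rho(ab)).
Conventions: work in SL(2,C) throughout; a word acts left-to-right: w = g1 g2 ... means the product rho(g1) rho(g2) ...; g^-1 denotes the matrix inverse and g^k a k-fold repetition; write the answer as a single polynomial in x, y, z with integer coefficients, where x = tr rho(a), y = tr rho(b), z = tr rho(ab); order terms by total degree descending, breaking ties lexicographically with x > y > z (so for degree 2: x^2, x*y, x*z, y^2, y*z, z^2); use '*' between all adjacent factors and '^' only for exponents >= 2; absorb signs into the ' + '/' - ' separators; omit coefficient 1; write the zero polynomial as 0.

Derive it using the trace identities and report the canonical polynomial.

reduce: trace(b^2) = trace(b) * trace(b) - trace(1) = y^2 - 2
trace(b^3) = trace(b) * trace(b^2) - trace(b) = y^3 - 3*y
trace(b^4) = trace(b) * trace(b^3) - trace(b^2) = y^4 - 4*y^2 + 2
trace(a b^2) = trace(b) * trace(a b) - trace(a) = y*z - x
trace(b^2 a b) = trace(b) * trace(a b^2) - trace(a b) = y^2*z - x*y - z
trace(a b^4) = trace(b) * trace(b^2 a b) - trace(b^2 a) = y^3*z - x*y^2 - 2*y*z + x
trace(b^4 a b) = trace(b) * trace(a b^4) - trace(a b^3) = y^4*z - x*y^3 - 3*y^2*z + 2*x*y + z
trace(a b a b) = trace(b a) * trace(b a) - trace(1)   [split at repeated b] = z^2 - 2
trace(a b a) = trace(a) * trace(b a) - trace(b) = x*z - y
reduce: trace(a b a b^2) = trace(b) * trace(a b a b) - trace(a b a) = y*z^2 - x*z - y
so trace(b a b a b^2) = trace(b) * trace(a b a b^2) - trace(a b a b) = y^2*z^2 - x*y*z - y^2 - z^2 + 2
reduce: trace(b^4 a b a) = trace(b) * trace(b a b a b^2) - trace(b a b a b) = y^3*z^2 - x*y^2*z - y^3 - 2*y*z^2 + x*z + 3*y
reduce: trace(a^-1 b^4 a b) = trace(b^4 a b) * trace(a) - trace(b^4 a b a) = x*y^4*z - x^2*y^3 - y^3*z^2 - 2*x*y^2*z + 2*x^2*y + y^3 + 2*y*z^2 - 3*y
trace(a^-1 b^4 a b^-1) = trace(a^-1 b^4 a) * trace(b) - trace(a^-1 b^4 a b) = -x*y^4*z + x^2*y^3 + y^5 + y^3*z^2 + 2*x*y^2*z - 2*x^2*y - 5*y^3 - 2*y*z^2 + 5*y
trace(b^3 a b^-1 a^-2 b) = trace(a^-1 b^4 a b^-1) * trace(a) - trace(a^-1 b^4 a b^-1 a) = -x^2*y^4*z + x^3*y^3 + x*y^5 + x*y^3*z^2 + 2*x^2*y^2*z - 2*x^3*y - 5*x*y^3 - 2*x*y*z^2 - y^2*z + 6*x*y + z

-x^2*y^4*z + x^3*y^3 + x*y^5 + x*y^3*z^2 + 2*x^2*y^2*z - 2*x^3*y - 5*x*y^3 - 2*x*y*z^2 - y^2*z + 6*x*y + z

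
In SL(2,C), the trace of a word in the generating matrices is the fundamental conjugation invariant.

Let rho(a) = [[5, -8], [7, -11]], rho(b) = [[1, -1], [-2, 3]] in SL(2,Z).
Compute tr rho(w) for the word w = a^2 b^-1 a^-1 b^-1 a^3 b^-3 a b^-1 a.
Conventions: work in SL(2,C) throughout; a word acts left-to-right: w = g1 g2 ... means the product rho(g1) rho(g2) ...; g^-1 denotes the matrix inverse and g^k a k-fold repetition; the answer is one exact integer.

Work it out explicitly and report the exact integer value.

rho(a) = [[5, -8], [7, -11]]
... * rho(a) = [[5, -8], [7, -11]]  ->  [[-31, 48], [-42, 65]]
... * rho(b^-1) = [[3, 1], [2, 1]]  ->  [[3, 17], [4, 23]]
... * rho(a^-1) = [[-11, 8], [-7, 5]]  ->  [[-152, 109], [-205, 147]]
... * rho(b^-1) = [[3, 1], [2, 1]]  ->  [[-238, -43], [-321, -58]]
... * rho(a) = [[5, -8], [7, -11]]  ->  [[-1491, 2377], [-2011, 3206]]
... * rho(a) = [[5, -8], [7, -11]]  ->  [[9184, -14219], [12387, -19178]]
... * rho(a) = [[5, -8], [7, -11]]  ->  [[-53613, 82937], [-72311, 111862]]
... * rho(b^-1) = [[3, 1], [2, 1]]  ->  [[5035, 29324], [6791, 39551]]
... * rho(b^-1) = [[3, 1], [2, 1]]  ->  [[73753, 34359], [99475, 46342]]
... * rho(b^-1) = [[3, 1], [2, 1]]  ->  [[289977, 108112], [391109, 145817]]
... * rho(a) = [[5, -8], [7, -11]]  ->  [[2206669, -3509048], [2976264, -4732859]]
... * rho(b^-1) = [[3, 1], [2, 1]]  ->  [[-398089, -1302379], [-536926, -1756595]]
... * rho(a) = [[5, -8], [7, -11]]  ->  [[-11107098, 17510881], [-14980795, 23617953]]
tr = -11107098 + 23617953 = 12510855

12510855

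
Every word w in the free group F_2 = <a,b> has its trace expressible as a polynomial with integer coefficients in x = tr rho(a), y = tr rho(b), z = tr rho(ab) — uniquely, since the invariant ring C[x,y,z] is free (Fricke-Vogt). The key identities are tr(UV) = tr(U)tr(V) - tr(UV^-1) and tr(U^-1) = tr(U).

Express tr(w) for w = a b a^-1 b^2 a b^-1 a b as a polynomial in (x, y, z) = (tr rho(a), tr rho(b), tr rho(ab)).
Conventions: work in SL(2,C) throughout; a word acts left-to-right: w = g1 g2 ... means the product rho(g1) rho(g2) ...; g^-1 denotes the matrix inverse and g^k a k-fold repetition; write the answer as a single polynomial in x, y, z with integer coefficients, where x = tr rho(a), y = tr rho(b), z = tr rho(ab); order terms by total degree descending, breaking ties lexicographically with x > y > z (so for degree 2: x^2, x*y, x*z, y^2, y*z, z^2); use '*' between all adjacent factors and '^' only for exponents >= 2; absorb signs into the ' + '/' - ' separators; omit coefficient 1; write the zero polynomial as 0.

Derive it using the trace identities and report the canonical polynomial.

reduce: trace(a b a b) = trace(a b) trace(a b) - trace(1)  (split on a) = z^2 - 2
so trace(a b a) = trace(a) trace(b a) - trace(b)  (reduce the a square) = x*z - y
trace(b a b^2 a) = trace(b) trace(a b a b) - trace(a b a)  (reduce the b square) = y*z^2 - x*z - y
so trace(b a b) = trace(b) trace(a b) - trace(a)  (reduce the b square) = y*z - x
trace(b a b^2) = trace(b) trace(b a b) - trace(b a)  (reduce the b square) = y^2*z - x*y - z
trace(b a^2 b a b) = trace(a) trace(b a b^2 a) - trace(b a b^2)  (reduce the a square) = x*y*z^2 - x^2*z - y^2*z + z
reduce: trace(b a^2 b a) = trace(a) trace(b a b a) - trace(b a b)  (reduce the a square) = x*z^2 - y*z - x
reduce: trace(a b a b^3 a) = trace(b) trace(b a^2 b a b) - trace(b a^2 b a)  (reduce the b square) = x*y^2*z^2 - x^2*y*z - y^3*z - x*z^2 + 2*y*z + x
trace(a b a b a b) = trace(b a) trace(b a b a) - trace(b^-1 a^-1)  (split on b) = z^3 - 3*z
trace(a b a b a b^2) = trace(b) trace(a b a b a b) - trace(a b a b a)  (reduce the b square) = y*z^3 - x*z^2 - 2*y*z + x
so trace(a b a b^3 a b) = trace(b) trace(a b a b a b^2) - trace(a b a b a b)  (reduce the b square) = y^2*z^3 - x*y*z^2 - 2*y^2*z - z^3 + x*y + 3*z
so trace(b^2 a b^-1 a b a b) = trace(a b a b^3 a) trace(b) - trace(a b a b^3 a b)  (eliminate b^-1) = x*y^3*z^2 - x^2*y^2*z - y^4*z - y^2*z^3 + 4*y^2*z + z^3 - 3*z
trace(b a b a b^2) = trace(b) trace(b a b a b) - trace(b a b a)  (reduce the b square) = y^2*z^2 - x*y*z - y^2 - z^2 + 2
trace(a b a b a b^2 a) = trace(a) trace(b a b a b^2 a) - trace(b a b a b^2)  (reduce the a square) = x*y*z^3 - x^2*z^2 - y^2*z^2 - x*y*z + x^2 + y^2 + z^2 - 2
trace(a b a b a b a b) = trace(a b a b) trace(a b a b) - trace(1)  (split on a) = z^4 - 4*z^2 + 2
reduce: trace(a b a b a b a) = trace(a) trace(b a b a b a) - trace(b a b a b)  (reduce the a square) = x*z^3 - y*z^2 - 2*x*z + y
trace(a b a b a b^2 a b) = trace(b) trace(a b a b a b a b) - trace(a b a b a b a)  (reduce the b square) = y*z^4 - x*z^3 - 3*y*z^2 + 2*x*z + y
trace(b^2 a b^-1 a b a b a) = trace(a b a b a b^2 a) trace(b) - trace(a b a b a b^2 a b)  (eliminate b^-1) = x*y^2*z^3 - x^2*y*z^2 - y^3*z^2 - y*z^4 - x*y^2*z + x*z^3 + x^2*y + y^3 + 4*y*z^2 - 2*x*z - 3*y
so trace(a b a^-1 b^2 a b^-1 a b) = trace(b^2 a b^-1 a b a b) trace(a) - trace(b^2 a b^-1 a b a b a)  (eliminate a^-1) = x^2*y^3*z^2 - x^3*y^2*z - x*y^4*z - 2*x*y^2*z^3 + x^2*y*z^2 + y^3*z^2 + y*z^4 + 5*x*y^2*z - x^2*y - y^3 - 4*y*z^2 - x*z + 3*y

x^2*y^3*z^2 - x^3*y^2*z - x*y^4*z - 2*x*y^2*z^3 + x^2*y*z^2 + y^3*z^2 + y*z^4 + 5*x*y^2*z - x^2*y - y^3 - 4*y*z^2 - x*z + 3*y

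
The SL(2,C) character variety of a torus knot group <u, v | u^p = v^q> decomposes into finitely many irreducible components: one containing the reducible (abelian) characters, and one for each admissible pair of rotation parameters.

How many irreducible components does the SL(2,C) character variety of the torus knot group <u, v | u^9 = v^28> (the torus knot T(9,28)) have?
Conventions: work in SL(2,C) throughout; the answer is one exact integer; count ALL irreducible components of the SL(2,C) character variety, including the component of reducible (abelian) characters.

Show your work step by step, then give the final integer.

In the torus knot group T(9,28), u^9 = v^28 is central, so an irreducible representation sends it to +I or -I (Schur).
On an irreducible component, tr(u) is locked at 2*cos(pi*alpha/9) for some alpha in 1..8, and tr(v) at 2*cos(pi*beta/28) for some beta in 1..27.
The two central values (-1)^alpha I and (-1)^beta I must be the same matrix, so alpha and beta share a parity.
count pairs: odd alpha (4 choices) x odd beta (14), plus even alpha (4) x even beta (13): 4*14 + 4*13 = 108.
That is 108 components of irreducible characters, and with the reducible (abelian) component the total is 109.

109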